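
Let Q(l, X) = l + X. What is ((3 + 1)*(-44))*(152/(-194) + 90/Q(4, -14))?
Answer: 167024/97 ≈ 1721.9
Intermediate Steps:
Q(l, X) = X + l
((3 + 1)*(-44))*(152/(-194) + 90/Q(4, -14)) = ((3 + 1)*(-44))*(152/(-194) + 90/(-14 + 4)) = (4*(-44))*(152*(-1/194) + 90/(-10)) = -176*(-76/97 + 90*(-⅒)) = -176*(-76/97 - 9) = -176*(-949/97) = 167024/97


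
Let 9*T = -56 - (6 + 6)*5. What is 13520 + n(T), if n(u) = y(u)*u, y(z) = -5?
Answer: 122260/9 ≈ 13584.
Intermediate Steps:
T = -116/9 (T = (-56 - (6 + 6)*5)/9 = (-56 - 12*5)/9 = (-56 - 1*60)/9 = (-56 - 60)/9 = (1/9)*(-116) = -116/9 ≈ -12.889)
n(u) = -5*u
13520 + n(T) = 13520 - 5*(-116/9) = 13520 + 580/9 = 122260/9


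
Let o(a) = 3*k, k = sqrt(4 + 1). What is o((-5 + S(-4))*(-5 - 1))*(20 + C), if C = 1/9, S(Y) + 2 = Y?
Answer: 181*sqrt(5)/3 ≈ 134.91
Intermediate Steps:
S(Y) = -2 + Y
C = 1/9 ≈ 0.11111
k = sqrt(5) ≈ 2.2361
o(a) = 3*sqrt(5)
o((-5 + S(-4))*(-5 - 1))*(20 + C) = (3*sqrt(5))*(20 + 1/9) = (3*sqrt(5))*(181/9) = 181*sqrt(5)/3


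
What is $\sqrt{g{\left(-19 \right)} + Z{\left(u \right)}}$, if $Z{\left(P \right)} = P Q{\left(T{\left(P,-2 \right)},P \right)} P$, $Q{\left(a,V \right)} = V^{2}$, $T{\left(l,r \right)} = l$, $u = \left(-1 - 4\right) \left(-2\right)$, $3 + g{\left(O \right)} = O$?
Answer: $\sqrt{9978} \approx 99.89$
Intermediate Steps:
$g{\left(O \right)} = -3 + O$
$u = 10$ ($u = \left(-5\right) \left(-2\right) = 10$)
$Z{\left(P \right)} = P^{4}$ ($Z{\left(P \right)} = P P^{2} P = P^{3} P = P^{4}$)
$\sqrt{g{\left(-19 \right)} + Z{\left(u \right)}} = \sqrt{\left(-3 - 19\right) + 10^{4}} = \sqrt{-22 + 10000} = \sqrt{9978}$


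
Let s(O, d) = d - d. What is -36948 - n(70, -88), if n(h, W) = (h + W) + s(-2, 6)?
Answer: -36930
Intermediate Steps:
s(O, d) = 0
n(h, W) = W + h (n(h, W) = (h + W) + 0 = (W + h) + 0 = W + h)
-36948 - n(70, -88) = -36948 - (-88 + 70) = -36948 - 1*(-18) = -36948 + 18 = -36930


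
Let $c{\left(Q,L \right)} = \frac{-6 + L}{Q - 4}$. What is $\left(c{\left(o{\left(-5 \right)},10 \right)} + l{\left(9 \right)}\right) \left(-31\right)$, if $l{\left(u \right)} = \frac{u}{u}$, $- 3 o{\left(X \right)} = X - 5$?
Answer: $155$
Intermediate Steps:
$o{\left(X \right)} = \frac{5}{3} - \frac{X}{3}$ ($o{\left(X \right)} = - \frac{X - 5}{3} = - \frac{-5 + X}{3} = \frac{5}{3} - \frac{X}{3}$)
$l{\left(u \right)} = 1$
$c{\left(Q,L \right)} = \frac{-6 + L}{-4 + Q}$
$\left(c{\left(o{\left(-5 \right)},10 \right)} + l{\left(9 \right)}\right) \left(-31\right) = \left(\frac{-6 + 10}{-4 + \left(\frac{5}{3} - - \frac{5}{3}\right)} + 1\right) \left(-31\right) = \left(\frac{1}{-4 + \left(\frac{5}{3} + \frac{5}{3}\right)} 4 + 1\right) \left(-31\right) = \left(\frac{1}{-4 + \frac{10}{3}} \cdot 4 + 1\right) \left(-31\right) = \left(\frac{1}{- \frac{2}{3}} \cdot 4 + 1\right) \left(-31\right) = \left(\left(- \frac{3}{2}\right) 4 + 1\right) \left(-31\right) = \left(-6 + 1\right) \left(-31\right) = \left(-5\right) \left(-31\right) = 155$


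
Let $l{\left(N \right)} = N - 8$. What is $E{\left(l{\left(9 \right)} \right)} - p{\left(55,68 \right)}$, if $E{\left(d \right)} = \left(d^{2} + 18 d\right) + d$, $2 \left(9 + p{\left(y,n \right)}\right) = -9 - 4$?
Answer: $\frac{71}{2} \approx 35.5$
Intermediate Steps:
$l{\left(N \right)} = -8 + N$
$p{\left(y,n \right)} = - \frac{31}{2}$ ($p{\left(y,n \right)} = -9 + \frac{-9 - 4}{2} = -9 + \frac{1}{2} \left(-13\right) = -9 - \frac{13}{2} = - \frac{31}{2}$)
$E{\left(d \right)} = d^{2} + 19 d$
$E{\left(l{\left(9 \right)} \right)} - p{\left(55,68 \right)} = \left(-8 + 9\right) \left(19 + \left(-8 + 9\right)\right) - - \frac{31}{2} = 1 \left(19 + 1\right) + \frac{31}{2} = 1 \cdot 20 + \frac{31}{2} = 20 + \frac{31}{2} = \frac{71}{2}$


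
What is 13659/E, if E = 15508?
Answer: 13659/15508 ≈ 0.88077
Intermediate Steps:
13659/E = 13659/15508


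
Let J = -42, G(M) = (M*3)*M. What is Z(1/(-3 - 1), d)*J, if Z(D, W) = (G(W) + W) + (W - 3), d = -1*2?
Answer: -210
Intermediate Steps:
G(M) = 3*M² (G(M) = (3*M)*M = 3*M²)
d = -2
Z(D, W) = -3 + 2*W + 3*W² (Z(D, W) = (3*W² + W) + (W - 3) = (W + 3*W²) + (-3 + W) = -3 + 2*W + 3*W²)
Z(1/(-3 - 1), d)*J = (-3 + 2*(-2) + 3*(-2)²)*(-42) = (-3 - 4 + 3*4)*(-42) = (-3 - 4 + 12)*(-42) = 5*(-42) = -210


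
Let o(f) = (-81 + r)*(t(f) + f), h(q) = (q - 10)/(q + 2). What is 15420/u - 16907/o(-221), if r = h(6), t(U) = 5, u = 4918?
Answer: 94152527/43288236 ≈ 2.1750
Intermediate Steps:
h(q) = (-10 + q)/(2 + q)
r = -½ (r = (-10 + 6)/(2 + 6) = -4/8 = (⅛)*(-4) = -½ ≈ -0.50000)
o(f) = -815/2 - 163*f/2 (o(f) = (-81 - ½)*(5 + f) = -163*(5 + f)/2 = -815/2 - 163*f/2)
15420/u - 16907/o(-221) = 15420/4918 - 16907/(-815/2 - 163/2*(-221)) = 15420*(1/4918) - 16907/(-815/2 + 36023/2) = 7710/2459 - 16907/17604 = 94152527/43288236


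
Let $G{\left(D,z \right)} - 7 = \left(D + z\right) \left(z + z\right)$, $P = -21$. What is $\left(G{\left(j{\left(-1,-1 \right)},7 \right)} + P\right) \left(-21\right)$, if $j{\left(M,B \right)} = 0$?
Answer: $-1764$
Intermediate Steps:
$G{\left(D,z \right)} = 7 + 2 z \left(D + z\right)$ ($G{\left(D,z \right)} = 7 + \left(D + z\right) \left(z + z\right) = 7 + \left(D + z\right) 2 z = 7 + 2 z \left(D + z\right)$)
$\left(G{\left(j{\left(-1,-1 \right)},7 \right)} + P\right) \left(-21\right) = \left(\left(7 + 2 \cdot 7^{2} + 2 \cdot 0 \cdot 7\right) - 21\right) \left(-21\right) = \left(\left(7 + 2 \cdot 49 + 0\right) - 21\right) \left(-21\right) = \left(\left(7 + 98 + 0\right) - 21\right) \left(-21\right) = \left(105 - 21\right) \left(-21\right) = 84 \left(-21\right) = -1764$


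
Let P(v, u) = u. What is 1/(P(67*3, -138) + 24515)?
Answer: 1/24377 ≈ 4.1022e-5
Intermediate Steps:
1/(P(67*3, -138) + 24515) = 1/(-138 + 24515) = 1/24377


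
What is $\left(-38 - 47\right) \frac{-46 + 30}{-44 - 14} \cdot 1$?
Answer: $- \frac{680}{29} \approx -23.448$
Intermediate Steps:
$\left(-38 - 47\right) \frac{-46 + 30}{-44 - 14} \cdot 1 = - 85 \left(- \frac{16}{-58}\right) 1 = - 85 \left(\left(-16\right) \left(- \frac{1}{58}\right)\right) 1 = \left(-85\right) \frac{8}{29} \cdot 1 = \left(- \frac{680}{29}\right) 1 = - \frac{680}{29}$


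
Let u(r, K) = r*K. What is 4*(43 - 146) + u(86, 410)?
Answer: 34848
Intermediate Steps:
u(r, K) = K*r
4*(43 - 146) + u(86, 410) = 4*(43 - 146) + 410*86 = 4*(-103) + 35260 = -412 + 35260 = 34848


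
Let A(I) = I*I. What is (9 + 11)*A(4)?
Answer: 320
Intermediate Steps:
A(I) = I²
(9 + 11)*A(4) = (9 + 11)*4² = 20*16 = 320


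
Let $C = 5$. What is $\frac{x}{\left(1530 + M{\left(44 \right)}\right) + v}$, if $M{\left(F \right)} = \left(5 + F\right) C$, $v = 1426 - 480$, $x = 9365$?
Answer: $\frac{9365}{2721} \approx 3.4417$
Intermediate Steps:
$v = 946$
$M{\left(F \right)} = 25 + 5 F$ ($M{\left(F \right)} = \left(5 + F\right) 5 = 25 + 5 F$)
$\frac{x}{\left(1530 + M{\left(44 \right)}\right) + v} = \frac{9365}{\left(1530 + \left(25 + 5 \cdot 44\right)\right) + 946} = \frac{9365}{\left(1530 + \left(25 + 220\right)\right) + 946} = \frac{9365}{\left(1530 + 245\right) + 946} = \frac{9365}{1775 + 946} = \frac{9365}{2721}$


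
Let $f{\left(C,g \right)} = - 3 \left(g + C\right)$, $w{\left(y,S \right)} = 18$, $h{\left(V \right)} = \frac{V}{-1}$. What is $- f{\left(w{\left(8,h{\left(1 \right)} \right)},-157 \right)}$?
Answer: $-417$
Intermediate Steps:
$h{\left(V \right)} = - V$ ($h{\left(V \right)} = V \left(-1\right) = - V$)
$f{\left(C,g \right)} = - 3 C - 3 g$ ($f{\left(C,g \right)} = - 3 \left(C + g\right) = - 3 C - 3 g$)
$- f{\left(w{\left(8,h{\left(1 \right)} \right)},-157 \right)} = - (\left(-3\right) 18 - -471) = - (-54 + 471) = \left(-1\right) 417 = -417$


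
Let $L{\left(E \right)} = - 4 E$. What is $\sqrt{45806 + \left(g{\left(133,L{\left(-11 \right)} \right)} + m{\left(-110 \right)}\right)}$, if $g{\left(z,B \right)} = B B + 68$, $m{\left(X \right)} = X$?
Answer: $30 \sqrt{53} \approx 218.4$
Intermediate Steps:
$g{\left(z,B \right)} = 68 + B^{2}$ ($g{\left(z,B \right)} = B^{2} + 68 = 68 + B^{2}$)
$\sqrt{45806 + \left(g{\left(133,L{\left(-11 \right)} \right)} + m{\left(-110 \right)}\right)} = \sqrt{45806 + \left(\left(68 + \left(\left(-4\right) \left(-11\right)\right)^{2}\right) - 110\right)} = \sqrt{45806 + \left(\left(68 + 44^{2}\right) - 110\right)} = \sqrt{45806 + \left(\left(68 + 1936\right) - 110\right)} = \sqrt{45806 + \left(2004 - 110\right)} = \sqrt{45806 + 1894} = \sqrt{47700} = 30 \sqrt{53}$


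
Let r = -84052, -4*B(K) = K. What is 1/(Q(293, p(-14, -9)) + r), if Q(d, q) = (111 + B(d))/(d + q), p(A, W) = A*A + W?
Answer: -1920/161379689 ≈ -1.1897e-5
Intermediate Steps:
p(A, W) = W + A² (p(A, W) = A² + W = W + A²)
B(K) = -K/4
Q(d, q) = (111 - d/4)/(d + q)
1/(Q(293, p(-14, -9)) + r) = 1/((111 - ¼*293)/(293 + (-9 + (-14)²)) - 84052) = 1/((111 - 293/4)/(293 + (-9 + 196)) - 84052) = 1/((151/4)/(293 + 187) - 84052) = 1/((151/4)/480 - 84052) = 1/((1/480)*(151/4) - 84052) = 1/(151/1920 - 84052) = 1/(-161379689/1920) = -1920/161379689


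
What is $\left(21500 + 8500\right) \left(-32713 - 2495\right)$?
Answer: $-1056240000$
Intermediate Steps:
$\left(21500 + 8500\right) \left(-32713 - 2495\right) = 30000 \left(-35208\right) = -1056240000$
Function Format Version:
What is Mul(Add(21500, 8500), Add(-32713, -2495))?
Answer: -1056240000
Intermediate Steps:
Mul(Add(21500, 8500), Add(-32713, -2495)) = Mul(30000, -35208) = -1056240000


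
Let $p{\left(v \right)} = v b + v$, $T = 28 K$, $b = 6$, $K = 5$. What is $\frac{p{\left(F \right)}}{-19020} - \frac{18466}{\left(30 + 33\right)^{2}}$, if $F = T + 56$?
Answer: $- \frac{4246057}{898695} \approx -4.7247$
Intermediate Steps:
$T = 140$ ($T = 28 \cdot 5 = 140$)
$F = 196$ ($F = 140 + 56 = 196$)
$p{\left(v \right)} = 7 v$ ($p{\left(v \right)} = v 6 + v = 6 v + v = 7 v$)
$\frac{p{\left(F \right)}}{-19020} - \frac{18466}{\left(30 + 33\right)^{2}} = \frac{7 \cdot 196}{-19020} - \frac{18466}{\left(30 + 33\right)^{2}} = 1372 \left(- \frac{1}{19020}\right) - \frac{18466}{63^{2}} = - \frac{343}{4755} - \frac{18466}{3969} = - \frac{343}{4755} - \frac{2638}{567} = - \frac{4246057}{898695}$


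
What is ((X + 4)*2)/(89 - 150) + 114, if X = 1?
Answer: 6944/61 ≈ 113.84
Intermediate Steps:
((X + 4)*2)/(89 - 150) + 114 = ((1 + 4)*2)/(89 - 150) + 114 = (5*2)/(-61) + 114 = -1/61*10 + 114 = -10/61 + 114 = 6944/61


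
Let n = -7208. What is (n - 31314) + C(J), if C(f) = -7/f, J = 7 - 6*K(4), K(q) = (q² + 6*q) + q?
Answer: -9900147/257 ≈ -38522.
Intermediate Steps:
K(q) = q² + 7*q
J = -257 (J = 7 - 24*(7 + 4) = 7 - 24*11 = 7 - 6*44 = 7 - 264 = -257)
(n - 31314) + C(J) = (-7208 - 31314) - 7/(-257) = -38522 - 7*(-1/257) = -38522 + 7/257 = -9900147/257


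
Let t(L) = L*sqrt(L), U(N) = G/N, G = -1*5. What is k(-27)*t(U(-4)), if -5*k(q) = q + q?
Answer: 27*sqrt(5)/4 ≈ 15.093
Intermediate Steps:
G = -5
k(q) = -2*q/5 (k(q) = -(q + q)/5 = -2*q/5)
U(N) = -5/N
t(L) = L**(3/2)
k(-27)*t(U(-4)) = (-2/5*(-27))*(-5/(-4))**(3/2) = 54*(-5*(-1/4))**(3/2)/5 = 54*(5/4)**(3/2)/5 = 54*(5*sqrt(5)/8)/5 = 27*sqrt(5)/4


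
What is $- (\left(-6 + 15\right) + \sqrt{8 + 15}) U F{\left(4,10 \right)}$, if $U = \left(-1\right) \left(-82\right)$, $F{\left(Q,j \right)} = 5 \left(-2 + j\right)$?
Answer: $-29520 - 3280 \sqrt{23} \approx -45250.0$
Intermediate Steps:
$F{\left(Q,j \right)} = -10 + 5 j$
$U = 82$
$- (\left(-6 + 15\right) + \sqrt{8 + 15}) U F{\left(4,10 \right)} = - (\left(-6 + 15\right) + \sqrt{8 + 15}) 82 \left(-10 + 5 \cdot 10\right) = - (9 + \sqrt{23}) 82 \left(-10 + 50\right) = \left(-9 - \sqrt{23}\right) 82 \cdot 40 = \left(-738 - 82 \sqrt{23}\right) 40 = -29520 - 3280 \sqrt{23}$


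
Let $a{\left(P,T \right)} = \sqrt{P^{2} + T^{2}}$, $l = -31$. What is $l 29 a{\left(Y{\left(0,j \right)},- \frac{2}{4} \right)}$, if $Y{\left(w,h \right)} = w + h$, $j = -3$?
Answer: $- \frac{899 \sqrt{37}}{2} \approx -2734.2$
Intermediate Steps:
$Y{\left(w,h \right)} = h + w$
$l 29 a{\left(Y{\left(0,j \right)},- \frac{2}{4} \right)} = \left(-31\right) 29 \sqrt{\left(-3 + 0\right)^{2} + \left(- \frac{2}{4}\right)^{2}} = - 899 \sqrt{\left(-3\right)^{2} + \left(\left(-2\right) \frac{1}{4}\right)^{2}} = - 899 \sqrt{9 + \left(- \frac{1}{2}\right)^{2}} = - 899 \sqrt{9 + \frac{1}{4}} = - 899 \sqrt{\frac{37}{4}} = - 899 \frac{\sqrt{37}}{2} = - \frac{899 \sqrt{37}}{2}$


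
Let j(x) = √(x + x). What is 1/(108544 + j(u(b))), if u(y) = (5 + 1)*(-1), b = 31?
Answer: 27136/2945449987 - I*√3/5890899974 ≈ 9.2128e-6 - 2.9402e-10*I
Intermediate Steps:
u(y) = -6 (u(y) = 6*(-1) = -6)
j(x) = √2*√x (j(x) = √(2*x) = √2*√x)
1/(108544 + j(u(b))) = 1/(108544 + √2*√(-6)) = 1/(108544 + √2*(I*√6)) = 1/(108544 + 2*I*√3)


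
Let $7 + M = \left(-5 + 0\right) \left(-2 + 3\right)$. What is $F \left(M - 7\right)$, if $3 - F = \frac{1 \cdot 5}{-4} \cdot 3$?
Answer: $- \frac{513}{4} \approx -128.25$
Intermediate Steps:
$M = -12$ ($M = -7 + \left(-5 + 0\right) \left(-2 + 3\right) = -7 - 5 = -12$)
$F = \frac{27}{4}$ ($F = 3 - \frac{1 \cdot 5}{-4} \cdot 3 = 3 - 5 \left(- \frac{1}{4}\right) 3 = 3 - \left(- \frac{5}{4}\right) 3 = 3 - - \frac{15}{4} = 3 + \frac{15}{4} = \frac{27}{4} \approx 6.75$)
$F \left(M - 7\right) = \frac{27 \left(-12 - 7\right)}{4} = \frac{27}{4} \left(-19\right) = - \frac{513}{4}$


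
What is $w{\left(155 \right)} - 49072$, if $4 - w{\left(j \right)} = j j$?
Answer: $-73093$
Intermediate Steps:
$w{\left(j \right)} = 4 - j^{2}$ ($w{\left(j \right)} = 4 - j j = 4 - j^{2}$)
$w{\left(155 \right)} - 49072 = \left(4 - 155^{2}\right) - 49072 = \left(4 - 24025\right) - 49072 = -24021 - 49072 = -73093$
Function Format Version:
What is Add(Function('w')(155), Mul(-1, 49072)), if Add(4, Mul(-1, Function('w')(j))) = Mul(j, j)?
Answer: -73093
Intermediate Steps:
Function('w')(j) = Add(4, Mul(-1, Pow(j, 2))) (Function('w')(j) = Add(4, Mul(-1, Mul(j, j))) = Add(4, Mul(-1, Pow(j, 2))))
Add(Function('w')(155), Mul(-1, 49072)) = Add(Add(4, Mul(-1, Pow(155, 2))), Mul(-1, 49072)) = Add(Add(4, Mul(-1, 24025)), -49072) = Add(Add(4, -24025), -49072) = Add(-24021, -49072) = -73093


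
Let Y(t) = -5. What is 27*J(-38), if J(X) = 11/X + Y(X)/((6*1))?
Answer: -576/19 ≈ -30.316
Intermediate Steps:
J(X) = -5/6 + 11/X (J(X) = 11/X - 5/(6*1) = 11/X - 5/6 = -5/6 + 11/X)
27*J(-38) = 27*(-5/6 + 11/(-38)) = 27*(-5/6 + 11*(-1/38)) = 27*(-5/6 - 11/38) = 27*(-64/57) = -576/19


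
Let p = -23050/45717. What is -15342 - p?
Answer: -701367164/45717 ≈ -15342.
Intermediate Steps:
p = -23050/45717 (p = -23050*1/45717 = -23050/45717 ≈ -0.50419)
-15342 - p = -15342 - 1*(-23050/45717) = -15342 + 23050/45717 = -701367164/45717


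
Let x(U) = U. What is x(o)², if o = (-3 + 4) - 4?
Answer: 9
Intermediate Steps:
o = -3 (o = 1 - 4 = -3)
x(o)² = (-3)² = 9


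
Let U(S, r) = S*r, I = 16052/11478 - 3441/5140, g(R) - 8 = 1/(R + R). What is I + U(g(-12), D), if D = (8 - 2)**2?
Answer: 8472814531/29498460 ≈ 287.23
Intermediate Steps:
g(R) = 8 + 1/(2*R) (g(R) = 8 + 1/(R + R) = 8 + 1/(2*R))
I = 21505741/29498460 (I = 16052*(1/11478) - 3441*1/5140 = 8026/5739 - 3441/5140 = 21505741/29498460 ≈ 0.72905)
D = 36 (D = 6**2 = 36)
I + U(g(-12), D) = 21505741/29498460 + (8 + (1/2)/(-12))*36 = 21505741/29498460 + (8 + (1/2)*(-1/12))*36 = 21505741/29498460 + (8 - 1/24)*36 = 21505741/29498460 + (191/24)*36 = 21505741/29498460 + 573/2 = 8472814531/29498460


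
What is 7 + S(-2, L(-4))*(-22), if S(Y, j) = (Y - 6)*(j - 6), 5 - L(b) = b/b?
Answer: -345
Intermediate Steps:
L(b) = 4 (L(b) = 5 - b/b = 5 - 1*1 = 5 - 1 = 4)
S(Y, j) = (-6 + Y)*(-6 + j)
7 + S(-2, L(-4))*(-22) = 7 + (36 - 6*(-2) - 6*4 - 2*4)*(-22) = 7 + (36 + 12 - 24 - 8)*(-22) = 7 + 16*(-22) = 7 - 352 = -345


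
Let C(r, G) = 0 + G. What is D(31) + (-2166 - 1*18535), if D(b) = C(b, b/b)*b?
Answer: -20670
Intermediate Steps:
C(r, G) = G
D(b) = b (D(b) = (b/b)*b = 1*b = b)
D(31) + (-2166 - 1*18535) = 31 + (-2166 - 1*18535) = 31 + (-2166 - 18535) = 31 - 20701 = -20670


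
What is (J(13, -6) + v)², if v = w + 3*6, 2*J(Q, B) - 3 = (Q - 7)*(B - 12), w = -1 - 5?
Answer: 6561/4 ≈ 1640.3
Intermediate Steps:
w = -6
J(Q, B) = 3/2 + (-12 + B)*(-7 + Q)/2 (J(Q, B) = 3/2 + ((Q - 7)*(B - 12))/2 = 3/2 + ((-7 + Q)*(-12 + B))/2 = 3/2 + ((-12 + B)*(-7 + Q))/2 = 3/2 + (-12 + B)*(-7 + Q)/2)
v = 12 (v = -6 + 3*6 = -6 + 18 = 12)
(J(13, -6) + v)² = ((87/2 - 6*13 - 7/2*(-6) + (½)*(-6)*13) + 12)² = ((87/2 - 78 + 21 - 39) + 12)² = (-105/2 + 12)² = (-81/2)² = 6561/4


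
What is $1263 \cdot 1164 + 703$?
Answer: $1470835$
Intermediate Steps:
$1263 \cdot 1164 + 703 = 1470132 + 703 = 1470835$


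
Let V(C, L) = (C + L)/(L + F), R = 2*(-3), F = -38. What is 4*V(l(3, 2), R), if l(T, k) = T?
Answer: 3/11 ≈ 0.27273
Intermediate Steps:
R = -6
V(C, L) = (C + L)/(-38 + L) (V(C, L) = (C + L)/(L - 38) = (C + L)/(-38 + L))
4*V(l(3, 2), R) = 4*((3 - 6)/(-38 - 6)) = 4*(-3/(-44)) = 4*(-1/44*(-3)) = 4*(3/44) = 3/11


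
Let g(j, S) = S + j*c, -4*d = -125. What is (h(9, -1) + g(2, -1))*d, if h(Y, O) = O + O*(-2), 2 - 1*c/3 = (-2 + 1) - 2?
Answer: 1875/2 ≈ 937.50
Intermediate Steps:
d = 125/4 (d = -¼*(-125) = 125/4 ≈ 31.250)
c = 15 (c = 6 - 3*((-2 + 1) - 2) = 6 - 3*(-1 - 2) = 6 - 3*(-3) = 6 + 9 = 15)
h(Y, O) = -O (h(Y, O) = O - 2*O = -O)
g(j, S) = S + 15*j (g(j, S) = S + j*15 = S + 15*j)
(h(9, -1) + g(2, -1))*d = (-1*(-1) + (-1 + 15*2))*(125/4) = (1 + (-1 + 30))*(125/4) = (1 + 29)*(125/4) = 30*(125/4) = 1875/2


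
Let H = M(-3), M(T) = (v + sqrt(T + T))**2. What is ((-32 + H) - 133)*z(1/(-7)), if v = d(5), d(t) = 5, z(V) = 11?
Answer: -1606 + 110*I*sqrt(6) ≈ -1606.0 + 269.44*I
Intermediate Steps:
v = 5
M(T) = (5 + sqrt(2)*sqrt(T))**2 (M(T) = (5 + sqrt(T + T))**2 = (5 + sqrt(2*T))**2 = (5 + sqrt(2)*sqrt(T))**2)
H = (5 + I*sqrt(6))**2 (H = (5 + sqrt(2)*sqrt(-3))**2 = (5 + sqrt(2)*(I*sqrt(3)))**2 = (5 + I*sqrt(6))**2 ≈ 19.0 + 24.495*I)
((-32 + H) - 133)*z(1/(-7)) = ((-32 + (5 + I*sqrt(6))**2) - 133)*11 = (-165 + (5 + I*sqrt(6))**2)*11 = -1815 + 11*(5 + I*sqrt(6))**2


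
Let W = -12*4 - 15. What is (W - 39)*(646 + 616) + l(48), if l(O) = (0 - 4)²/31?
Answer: -3990428/31 ≈ -1.2872e+5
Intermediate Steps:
W = -63 (W = -48 - 15 = -63)
l(O) = 16/31 (l(O) = (-4)²*(1/31) = 16*(1/31) = 16/31)
(W - 39)*(646 + 616) + l(48) = (-63 - 39)*(646 + 616) + 16/31 = -102*1262 + 16/31 = -128724 + 16/31 = -3990428/31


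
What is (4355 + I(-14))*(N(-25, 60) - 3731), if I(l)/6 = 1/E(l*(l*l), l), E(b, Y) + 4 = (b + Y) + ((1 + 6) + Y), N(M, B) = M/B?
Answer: -179988450151/11076 ≈ -1.6250e+7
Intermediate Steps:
E(b, Y) = 3 + b + 2*Y (E(b, Y) = -4 + ((b + Y) + ((1 + 6) + Y)) = -4 + ((Y + b) + (7 + Y)) = -4 + (7 + b + 2*Y) = 3 + b + 2*Y)
I(l) = 6/(3 + l³ + 2*l) (I(l) = 6/(3 + l*(l*l) + 2*l) = 6/(3 + l*l² + 2*l) = 6/(3 + l³ + 2*l))
(4355 + I(-14))*(N(-25, 60) - 3731) = (4355 + 6/(3 + (-14)³ + 2*(-14)))*(-25/60 - 3731) = (4355 + 6/(3 - 2744 - 28))*(-25*1/60 - 3731) = (4355 + 6/(-2769))*(-5/12 - 3731) = (4355 + 6*(-1/2769))*(-44777/12) = (4355 - 2/923)*(-44777/12) = (4019663/923)*(-44777/12) = -179988450151/11076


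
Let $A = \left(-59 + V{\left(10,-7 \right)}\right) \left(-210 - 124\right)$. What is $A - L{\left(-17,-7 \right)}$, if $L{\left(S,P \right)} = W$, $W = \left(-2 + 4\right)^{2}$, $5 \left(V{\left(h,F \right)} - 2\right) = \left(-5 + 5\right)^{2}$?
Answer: $19034$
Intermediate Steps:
$V{\left(h,F \right)} = 2$ ($V{\left(h,F \right)} = 2 + \frac{\left(-5 + 5\right)^{2}}{5} = 2 + \frac{0^{2}}{5} = 2 + \frac{1}{5} \cdot 0 = 2 + 0 = 2$)
$W = 4$ ($W = 2^{2} = 4$)
$L{\left(S,P \right)} = 4$
$A = 19038$ ($A = \left(-59 + 2\right) \left(-210 - 124\right) = \left(-57\right) \left(-334\right) = 19038$)
$A - L{\left(-17,-7 \right)} = 19038 - 4 = 19034$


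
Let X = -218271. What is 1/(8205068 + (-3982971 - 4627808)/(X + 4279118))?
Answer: 4060847/33319517161817 ≈ 1.2188e-7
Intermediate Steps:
1/(8205068 + (-3982971 - 4627808)/(X + 4279118)) = 1/(8205068 + (-3982971 - 4627808)/(-218271 + 4279118)) = 1/(8205068 - 8610779/4060847) = 1/(33319517161817/4060847) = 4060847/33319517161817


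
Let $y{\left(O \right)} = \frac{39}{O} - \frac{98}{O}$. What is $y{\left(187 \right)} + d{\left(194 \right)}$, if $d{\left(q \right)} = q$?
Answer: $\frac{36219}{187} \approx 193.68$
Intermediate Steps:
$y{\left(O \right)} = - \frac{59}{O}$
$y{\left(187 \right)} + d{\left(194 \right)} = - \frac{59}{187} + 194 = \frac{36219}{187}$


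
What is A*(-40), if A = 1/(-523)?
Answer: 40/523 ≈ 0.076482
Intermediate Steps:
A = -1/523 ≈ -0.0019120
A*(-40) = -1/523*(-40) = 40/523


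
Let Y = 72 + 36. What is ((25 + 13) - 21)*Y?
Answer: 1836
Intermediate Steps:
Y = 108
((25 + 13) - 21)*Y = ((25 + 13) - 21)*108 = (38 - 21)*108 = 17*108 = 1836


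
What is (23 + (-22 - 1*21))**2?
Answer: 400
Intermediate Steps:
(23 + (-22 - 1*21))**2 = (23 + (-22 - 21))**2 = (23 - 43)**2 = (-20)**2 = 400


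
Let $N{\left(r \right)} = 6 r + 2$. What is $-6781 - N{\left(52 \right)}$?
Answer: $-7095$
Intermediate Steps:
$N{\left(r \right)} = 2 + 6 r$
$-6781 - N{\left(52 \right)} = -6781 - \left(2 + 6 \cdot 52\right) = -6781 - \left(2 + 312\right) = -6781 - 314 = -7095$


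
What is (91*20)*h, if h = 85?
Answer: 154700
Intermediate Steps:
(91*20)*h = (91*20)*85 = 1820*85 = 154700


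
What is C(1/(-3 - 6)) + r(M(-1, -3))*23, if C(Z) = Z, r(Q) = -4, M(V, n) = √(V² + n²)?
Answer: -829/9 ≈ -92.111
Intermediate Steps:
C(1/(-3 - 6)) + r(M(-1, -3))*23 = 1/(-3 - 6) - 4*23 = 1/(-9) - 92 = -⅑ - 92 = -829/9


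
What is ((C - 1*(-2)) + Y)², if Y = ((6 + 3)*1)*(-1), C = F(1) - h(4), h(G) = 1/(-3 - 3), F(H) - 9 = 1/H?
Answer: 361/36 ≈ 10.028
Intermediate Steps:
F(H) = 9 + 1/H
h(G) = -⅙ (h(G) = 1/(-6) = -⅙)
C = 61/6 (C = (9 + 1/1) - 1*(-⅙) = (9 + 1) + ⅙ = 10 + ⅙ = 61/6 ≈ 10.167)
Y = -9 (Y = (9*1)*(-1) = 9*(-1) = -9)
((C - 1*(-2)) + Y)² = ((61/6 - 1*(-2)) - 9)² = ((61/6 + 2) - 9)² = (73/6 - 9)² = (19/6)² = 361/36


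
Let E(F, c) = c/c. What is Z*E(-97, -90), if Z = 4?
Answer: 4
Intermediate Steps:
E(F, c) = 1
Z*E(-97, -90) = 4*1 = 4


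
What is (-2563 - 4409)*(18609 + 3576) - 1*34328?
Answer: -154708148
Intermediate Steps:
(-2563 - 4409)*(18609 + 3576) - 1*34328 = -6972*22185 - 34328 = -154673820 - 34328 = -154708148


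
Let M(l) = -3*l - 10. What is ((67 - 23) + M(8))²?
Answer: 100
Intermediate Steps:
M(l) = -10 - 3*l
((67 - 23) + M(8))² = ((67 - 23) + (-10 - 3*8))² = (44 + (-10 - 24))² = (44 - 34)² = 10² = 100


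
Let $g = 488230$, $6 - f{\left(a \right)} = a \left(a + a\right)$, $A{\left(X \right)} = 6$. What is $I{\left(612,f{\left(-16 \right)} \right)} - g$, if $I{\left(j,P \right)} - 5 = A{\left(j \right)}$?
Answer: $-488219$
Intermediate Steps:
$f{\left(a \right)} = 6 - 2 a^{2}$ ($f{\left(a \right)} = 6 - a \left(a + a\right) = 6 - a 2 a = 6 - 2 a^{2}$)
$I{\left(j,P \right)} = 11$ ($I{\left(j,P \right)} = 5 + 6 = 11$)
$I{\left(612,f{\left(-16 \right)} \right)} - g = 11 - 488230 = -488219$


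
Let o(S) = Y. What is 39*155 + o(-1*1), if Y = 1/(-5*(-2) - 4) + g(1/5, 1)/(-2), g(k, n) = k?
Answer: 90676/15 ≈ 6045.1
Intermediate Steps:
Y = 1/15 (Y = 1/(-5*(-2) - 4) + 1/(5*(-2)) = 1/(10 - 4) + (⅕)*(-½) = 1/6 - ⅒ = 1*(⅙) - ⅒ = ⅙ - ⅒ = 1/15 ≈ 0.066667)
o(S) = 1/15
39*155 + o(-1*1) = 39*155 + 1/15 = 6045 + 1/15 = 90676/15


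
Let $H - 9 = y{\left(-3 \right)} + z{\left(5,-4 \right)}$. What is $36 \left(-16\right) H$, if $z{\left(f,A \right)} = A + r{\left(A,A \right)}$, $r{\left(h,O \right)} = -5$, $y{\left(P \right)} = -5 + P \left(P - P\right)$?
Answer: $2880$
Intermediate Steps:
$y{\left(P \right)} = -5$ ($y{\left(P \right)} = -5 + P 0 = -5 + 0 = -5$)
$z{\left(f,A \right)} = -5 + A$ ($z{\left(f,A \right)} = A - 5 = -5 + A$)
$H = -5$ ($H = 9 - 14 = -5$)
$36 \left(-16\right) H = 36 \left(-16\right) \left(-5\right) = \left(-576\right) \left(-5\right) = 2880$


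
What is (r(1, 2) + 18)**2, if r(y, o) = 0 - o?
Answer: 256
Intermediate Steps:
r(y, o) = -o
(r(1, 2) + 18)**2 = (-1*2 + 18)**2 = (-2 + 18)**2 = 16**2 = 256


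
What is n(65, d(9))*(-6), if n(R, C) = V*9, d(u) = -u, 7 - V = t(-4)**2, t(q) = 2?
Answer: -162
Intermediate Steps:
V = 3 (V = 7 - 1*2**2 = 7 - 1*4 = 7 - 4 = 3)
n(R, C) = 27 (n(R, C) = 3*9 = 27)
n(65, d(9))*(-6) = 27*(-6) = -162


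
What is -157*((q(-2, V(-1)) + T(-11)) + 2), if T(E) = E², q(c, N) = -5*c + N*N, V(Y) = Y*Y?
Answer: -21038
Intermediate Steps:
V(Y) = Y²
q(c, N) = N² - 5*c (q(c, N) = -5*c + N² = N² - 5*c)
-157*((q(-2, V(-1)) + T(-11)) + 2) = -157*(((((-1)²)² - 5*(-2)) + (-11)²) + 2) = -157*(((1² + 10) + 121) + 2) = -157*(((1 + 10) + 121) + 2) = -157*((11 + 121) + 2) = -157*(132 + 2) = -157*134 = -21038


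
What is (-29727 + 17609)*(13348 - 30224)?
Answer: 204503368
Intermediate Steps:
(-29727 + 17609)*(13348 - 30224) = -12118*(-16876) = 204503368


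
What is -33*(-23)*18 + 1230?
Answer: 14892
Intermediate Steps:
-33*(-23)*18 + 1230 = 759*18 + 1230 = 13662 + 1230 = 14892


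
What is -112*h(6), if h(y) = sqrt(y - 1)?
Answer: -112*sqrt(5) ≈ -250.44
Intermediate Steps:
h(y) = sqrt(-1 + y)
-112*h(6) = -112*sqrt(-1 + 6) = -112*sqrt(5)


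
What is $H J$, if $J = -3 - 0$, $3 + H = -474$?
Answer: $1431$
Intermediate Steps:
$H = -477$ ($H = -3 - 474 = -477$)
$J = -3$ ($J = -3 + 0 = -3$)
$H J = \left(-477\right) \left(-3\right) = 1431$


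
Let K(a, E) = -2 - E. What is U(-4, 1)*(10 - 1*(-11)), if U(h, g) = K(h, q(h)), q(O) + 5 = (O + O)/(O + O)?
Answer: 42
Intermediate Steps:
q(O) = -4 (q(O) = -5 + (O + O)/(O + O) = -5 + (2*O)/((2*O)) = -5 + (2*O)*(1/(2*O)) = -5 + 1 = -4)
U(h, g) = 2 (U(h, g) = -2 - 1*(-4) = -2 + 4 = 2)
U(-4, 1)*(10 - 1*(-11)) = 2*(10 - 1*(-11)) = 2*(10 + 11) = 2*21 = 42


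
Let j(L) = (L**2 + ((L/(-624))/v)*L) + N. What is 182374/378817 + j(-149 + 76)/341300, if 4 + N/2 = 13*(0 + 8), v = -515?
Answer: 20675894811010273/41548712201256000 ≈ 0.49763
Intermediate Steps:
N = 200 (N = -8 + 2*(13*(0 + 8)) = -8 + 2*(13*8) = -8 + 2*104 = -8 + 208 = 200)
j(L) = 200 + 321361*L**2/321360 (j(L) = (L**2 + ((L/(-624))/(-515))*L) + 200 = (L**2 + ((L*(-1/624))*(-1/515))*L) + 200 = (L**2 + (-L/624*(-1/515))*L) + 200 = (L**2 + (L/321360)*L) + 200 = (L**2 + L**2/321360) + 200 = 321361*L**2/321360 + 200 = 200 + 321361*L**2/321360)
182374/378817 + j(-149 + 76)/341300 = 182374/378817 + (200 + 321361*(-149 + 76)**2/321360)/341300 = 182374*(1/378817) + (200 + (321361/321360)*(-73)**2)*(1/341300) = 182374/378817 + (200 + (321361/321360)*5329)*(1/341300) = 182374/378817 + (200 + 1712532769/321360)*(1/341300) = 182374/378817 + (1776804769/321360)*(1/341300) = 182374/378817 + 1776804769/109680168000 = 20675894811010273/41548712201256000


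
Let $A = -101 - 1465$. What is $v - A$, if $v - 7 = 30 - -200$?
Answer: $1803$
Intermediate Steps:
$v = 237$ ($v = 7 + \left(30 - -200\right) = 7 + \left(30 + 200\right) = 7 + 230 = 237$)
$A = -1566$ ($A = -101 - 1465 = -1566$)
$v - A = 237 - -1566 = 237 + 1566 = 1803$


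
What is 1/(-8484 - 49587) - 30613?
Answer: -1777727524/58071 ≈ -30613.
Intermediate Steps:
1/(-8484 - 49587) - 30613 = 1/(-58071) - 30613 = -1/58071 - 30613 = -1777727524/58071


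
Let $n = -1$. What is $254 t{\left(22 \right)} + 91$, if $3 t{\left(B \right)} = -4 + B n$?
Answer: $- \frac{6331}{3} \approx -2110.3$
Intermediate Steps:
$t{\left(B \right)} = - \frac{4}{3} - \frac{B}{3}$ ($t{\left(B \right)} = \frac{-4 + B \left(-1\right)}{3} = \frac{-4 - B}{3} = - \frac{4}{3} - \frac{B}{3}$)
$254 t{\left(22 \right)} + 91 = 254 \left(- \frac{4}{3} - \frac{22}{3}\right) + 91 = 254 \left(- \frac{26}{3}\right) + 91 = - \frac{6604}{3} + 91 = - \frac{6331}{3}$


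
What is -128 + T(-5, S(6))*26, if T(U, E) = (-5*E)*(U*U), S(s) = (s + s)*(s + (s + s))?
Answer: -702128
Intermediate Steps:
S(s) = 6*s² (S(s) = (2*s)*(s + 2*s) = (2*s)*(3*s) = 6*s²)
T(U, E) = -5*E*U² (T(U, E) = (-5*E)*U² = -5*E*U²)
-128 + T(-5, S(6))*26 = -128 - 5*6*6²*(-5)²*26 = -128 - 5*6*36*25*26 = -128 - 5*216*25*26 = -128 - 27000*26 = -128 - 702000 = -702128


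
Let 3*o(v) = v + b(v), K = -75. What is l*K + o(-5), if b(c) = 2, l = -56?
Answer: 4199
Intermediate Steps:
o(v) = ⅔ + v/3 (o(v) = (v + 2)/3 = (2 + v)/3 = ⅔ + v/3)
l*K + o(-5) = -56*(-75) + (⅔ + (⅓)*(-5)) = 4200 + (⅔ - 5/3) = 4200 - 1 = 4199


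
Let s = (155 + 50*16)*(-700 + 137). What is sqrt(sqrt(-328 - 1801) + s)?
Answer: sqrt(-537665 + I*sqrt(2129)) ≈ 0.031 + 733.26*I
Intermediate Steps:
s = -537665 (s = (155 + 800)*(-563) = 955*(-563) = -537665)
sqrt(sqrt(-328 - 1801) + s) = sqrt(sqrt(-328 - 1801) - 537665) = sqrt(sqrt(-2129) - 537665) = sqrt(I*sqrt(2129) - 537665) = sqrt(-537665 + I*sqrt(2129))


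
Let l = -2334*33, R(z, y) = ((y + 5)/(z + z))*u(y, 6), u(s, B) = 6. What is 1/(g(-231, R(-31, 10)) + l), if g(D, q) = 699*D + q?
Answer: -31/7393266 ≈ -4.1930e-6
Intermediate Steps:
R(z, y) = 3*(5 + y)/z (R(z, y) = ((y + 5)/(z + z))*6 = ((5 + y)/((2*z)))*6 = ((5 + y)*(1/(2*z)))*6 = ((5 + y)/(2*z))*6 = 3*(5 + y)/z)
g(D, q) = q + 699*D
l = -77022
1/(g(-231, R(-31, 10)) + l) = 1/((3*(5 + 10)/(-31) + 699*(-231)) - 77022) = 1/((3*(-1/31)*15 - 161469) - 77022) = 1/((-45/31 - 161469) - 77022) = 1/(-5005584/31 - 77022) = 1/(-7393266/31) = -31/7393266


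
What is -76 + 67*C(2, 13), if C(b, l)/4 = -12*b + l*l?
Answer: 38784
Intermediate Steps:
C(b, l) = -48*b + 4*l² (C(b, l) = 4*(-12*b + l*l) = 4*(-12*b + l²) = 4*(l² - 12*b) = -48*b + 4*l²)
-76 + 67*C(2, 13) = -76 + 67*(-48*2 + 4*13²) = -76 + 67*(-96 + 4*169) = -76 + 67*(-96 + 676) = -76 + 67*580 = -76 + 38860 = 38784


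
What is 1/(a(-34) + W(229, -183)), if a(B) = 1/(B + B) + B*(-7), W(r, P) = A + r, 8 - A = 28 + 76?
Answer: 68/25227 ≈ 0.0026955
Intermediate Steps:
A = -96 (A = 8 - (28 + 76) = 8 - 1*104 = 8 - 104 = -96)
W(r, P) = -96 + r
a(B) = 1/(2*B) - 7*B
1/(a(-34) + W(229, -183)) = 1/(((½)/(-34) - 7*(-34)) + (-96 + 229)) = 1/(((½)*(-1/34) + 238) + 133) = 1/((-1/68 + 238) + 133) = 1/(16183/68 + 133) = 1/(25227/68) = 68/25227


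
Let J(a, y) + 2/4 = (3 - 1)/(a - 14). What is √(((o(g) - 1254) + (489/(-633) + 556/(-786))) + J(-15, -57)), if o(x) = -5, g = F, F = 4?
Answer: I*√29170099541584434/4809534 ≈ 35.511*I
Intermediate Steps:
J(a, y) = -½ + 2/(-14 + a) (J(a, y) = -½ + (3 - 1)/(a - 14) = -½ + 2/(-14 + a))
g = 4
√(((o(g) - 1254) + (489/(-633) + 556/(-786))) + J(-15, -57)) = √(((-5 - 1254) + (489/(-633) + 556/(-786))) + (18 - 1*(-15))/(2*(-14 - 15))) = √((-1259 + (489*(-1/633) + 556*(-1/786))) + (½)*(18 + 15)/(-29)) = √((-1259 + (-163/211 - 278/393)) + (½)*(-1/29)*33) = √((-1259 - 122717/82923) - 33/58) = √(-104522774/82923 - 33/58) = √(-6065057351/4809534) = I*√29170099541584434/4809534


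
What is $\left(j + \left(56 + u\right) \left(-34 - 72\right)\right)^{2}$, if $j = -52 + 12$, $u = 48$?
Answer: $122412096$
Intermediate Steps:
$j = -40$
$\left(j + \left(56 + u\right) \left(-34 - 72\right)\right)^{2} = \left(-40 + \left(56 + 48\right) \left(-34 - 72\right)\right)^{2} = \left(-40 + 104 \left(-106\right)\right)^{2} = \left(-40 - 11024\right)^{2} = \left(-11064\right)^{2} = 122412096$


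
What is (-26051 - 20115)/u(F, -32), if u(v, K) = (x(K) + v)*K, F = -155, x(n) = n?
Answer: -23083/2992 ≈ -7.7149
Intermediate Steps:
u(v, K) = K*(K + v) (u(v, K) = (K + v)*K = K*(K + v))
(-26051 - 20115)/u(F, -32) = (-26051 - 20115)/((-32*(-32 - 155))) = -46166/((-32*(-187))) = -46166/5984 = -46166*1/5984 = -23083/2992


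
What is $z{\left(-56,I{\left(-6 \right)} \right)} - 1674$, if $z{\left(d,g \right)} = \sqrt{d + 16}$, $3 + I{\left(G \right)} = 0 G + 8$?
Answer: $-1674 + 2 i \sqrt{10} \approx -1674.0 + 6.3246 i$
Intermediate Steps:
$I{\left(G \right)} = 5$ ($I{\left(G \right)} = -3 + \left(0 G + 8\right) = -3 + \left(0 + 8\right) = -3 + 8 = 5$)
$z{\left(d,g \right)} = \sqrt{16 + d}$
$z{\left(-56,I{\left(-6 \right)} \right)} - 1674 = \sqrt{16 - 56} - 1674 = \sqrt{-40} - 1674 = 2 i \sqrt{10} - 1674 = -1674 + 2 i \sqrt{10}$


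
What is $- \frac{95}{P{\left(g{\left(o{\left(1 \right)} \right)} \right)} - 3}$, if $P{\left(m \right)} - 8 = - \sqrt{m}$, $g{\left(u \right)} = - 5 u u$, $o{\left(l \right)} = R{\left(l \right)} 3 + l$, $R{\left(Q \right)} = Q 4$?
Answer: $- \frac{95}{174} - \frac{247 i \sqrt{5}}{174} \approx -0.54598 - 3.1742 i$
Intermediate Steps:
$R{\left(Q \right)} = 4 Q$
$o{\left(l \right)} = 13 l$ ($o{\left(l \right)} = 4 l 3 + l = 12 l + l = 13 l$)
$g{\left(u \right)} = - 5 u^{2}$
$P{\left(m \right)} = 8 - \sqrt{m}$
$- \frac{95}{P{\left(g{\left(o{\left(1 \right)} \right)} \right)} - 3} = - \frac{95}{\left(8 - \sqrt{- 5 \left(13 \cdot 1\right)^{2}}\right) - 3} = - \frac{95}{\left(8 - \sqrt{- 5 \cdot 13^{2}}\right) - 3} = - \frac{95}{\left(8 - \sqrt{\left(-5\right) 169}\right) - 3} = - \frac{95}{\left(8 - \sqrt{-845}\right) - 3} = - \frac{95}{\left(8 - 13 i \sqrt{5}\right) - 3} = - \frac{95}{5 - 13 i \sqrt{5}}$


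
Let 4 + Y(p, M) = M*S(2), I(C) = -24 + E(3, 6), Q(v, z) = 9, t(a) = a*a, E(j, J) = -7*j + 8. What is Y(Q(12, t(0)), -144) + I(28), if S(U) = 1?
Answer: -185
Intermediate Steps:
E(j, J) = 8 - 7*j
t(a) = a²
I(C) = -37 (I(C) = -24 + (8 - 7*3) = -24 + (8 - 21) = -24 - 13 = -37)
Y(p, M) = -4 + M (Y(p, M) = -4 + M*1 = -4 + M)
Y(Q(12, t(0)), -144) + I(28) = (-4 - 144) - 37 = -148 - 37 = -185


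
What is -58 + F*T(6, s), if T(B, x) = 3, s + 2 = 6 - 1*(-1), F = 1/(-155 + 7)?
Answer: -8587/148 ≈ -58.020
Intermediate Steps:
F = -1/148 (F = 1/(-148) = -1/148 ≈ -0.0067568)
s = 5 (s = -2 + (6 - 1*(-1)) = -2 + (6 + 1) = -2 + 7 = 5)
-58 + F*T(6, s) = -58 - 1/148*3 = -58 - 3/148 = -8587/148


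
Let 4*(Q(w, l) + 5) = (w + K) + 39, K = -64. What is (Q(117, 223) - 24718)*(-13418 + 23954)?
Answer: -260239200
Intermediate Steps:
Q(w, l) = -45/4 + w/4 (Q(w, l) = -5 + ((w - 64) + 39)/4 = -5 + ((-64 + w) + 39)/4 = -5 + (-25 + w)/4 = -5 + (-25/4 + w/4) = -45/4 + w/4)
(Q(117, 223) - 24718)*(-13418 + 23954) = ((-45/4 + (1/4)*117) - 24718)*(-13418 + 23954) = ((-45/4 + 117/4) - 24718)*10536 = (18 - 24718)*10536 = -24700*10536 = -260239200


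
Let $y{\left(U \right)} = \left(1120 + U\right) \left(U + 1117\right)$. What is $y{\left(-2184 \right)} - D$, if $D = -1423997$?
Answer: $2559285$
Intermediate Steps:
$y{\left(U \right)} = \left(1117 + U\right) \left(1120 + U\right)$ ($y{\left(U \right)} = \left(1120 + U\right) \left(1117 + U\right) = \left(1117 + U\right) \left(1120 + U\right)$)
$y{\left(-2184 \right)} - D = \left(1251040 + \left(-2184\right)^{2} + 2237 \left(-2184\right)\right) - -1423997 = \left(1251040 + 4769856 - 4885608\right) + 1423997 = 1135288 + 1423997 = 2559285$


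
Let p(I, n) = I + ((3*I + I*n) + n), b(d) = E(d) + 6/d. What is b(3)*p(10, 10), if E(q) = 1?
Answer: 450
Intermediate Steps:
b(d) = 1 + 6/d
p(I, n) = n + 4*I + I*n (p(I, n) = I + (n + 3*I + I*n) = n + 4*I + I*n)
b(3)*p(10, 10) = ((6 + 3)/3)*(10 + 4*10 + 10*10) = ((1/3)*9)*(10 + 40 + 100) = 3*150 = 450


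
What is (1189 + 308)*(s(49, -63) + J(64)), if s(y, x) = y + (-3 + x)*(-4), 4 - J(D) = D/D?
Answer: 473052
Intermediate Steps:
J(D) = 3 (J(D) = 4 - D/D = 4 - 1*1 = 4 - 1 = 3)
s(y, x) = 12 + y - 4*x (s(y, x) = y + (12 - 4*x) = 12 + y - 4*x)
(1189 + 308)*(s(49, -63) + J(64)) = (1189 + 308)*((12 + 49 - 4*(-63)) + 3) = 1497*((12 + 49 + 252) + 3) = 1497*(313 + 3) = 1497*316 = 473052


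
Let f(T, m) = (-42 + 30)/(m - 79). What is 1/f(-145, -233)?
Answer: 26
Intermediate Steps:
f(T, m) = -12/(-79 + m)
1/f(-145, -233) = 1/(-12/(-79 - 233)) = 1/(-12/(-312)) = 1/(-12*(-1/312)) = 1/(1/26) = 26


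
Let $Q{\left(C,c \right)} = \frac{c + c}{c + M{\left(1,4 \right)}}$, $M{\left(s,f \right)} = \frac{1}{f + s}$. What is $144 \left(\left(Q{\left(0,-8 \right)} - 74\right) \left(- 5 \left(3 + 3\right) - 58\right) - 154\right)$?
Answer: $\frac{11564256}{13} \approx 8.8956 \cdot 10^{5}$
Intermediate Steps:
$Q{\left(C,c \right)} = \frac{2 c}{\frac{1}{5} + c}$ ($Q{\left(C,c \right)} = \frac{c + c}{c + \frac{1}{4 + 1}} = \frac{2 c}{c + \frac{1}{5}} = \frac{2 c}{\frac{1}{5} + c}$)
$144 \left(\left(Q{\left(0,-8 \right)} - 74\right) \left(- 5 \left(3 + 3\right) - 58\right) - 154\right) = 144 \left(\left(10 \left(-8\right) \frac{1}{1 + 5 \left(-8\right)} - 74\right) \left(- 5 \left(3 + 3\right) - 58\right) - 154\right) = 144 \left(\left(10 \left(-8\right) \frac{1}{1 - 40} - 74\right) \left(\left(-5\right) 6 - 58\right) - 154\right) = 144 \left(\left(10 \left(-8\right) \frac{1}{-39} - 74\right) \left(-30 - 58\right) - 154\right) = 144 \left(\left(10 \left(-8\right) \left(- \frac{1}{39}\right) - 74\right) \left(-88\right) - 154\right) = 144 \left(\left(\frac{80}{39} - 74\right) \left(-88\right) - 154\right) = 144 \left(\left(- \frac{2806}{39}\right) \left(-88\right) - 154\right) = 144 \left(\frac{246928}{39} - 154\right) = 144 \cdot \frac{240922}{39} = \frac{11564256}{13}$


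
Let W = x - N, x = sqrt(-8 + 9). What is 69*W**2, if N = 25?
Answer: 39744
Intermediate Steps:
x = 1 (x = sqrt(1) = 1)
W = -24 (W = 1 - 1*25 = 1 - 25 = -24)
69*W**2 = 69*(-24)**2 = 69*576 = 39744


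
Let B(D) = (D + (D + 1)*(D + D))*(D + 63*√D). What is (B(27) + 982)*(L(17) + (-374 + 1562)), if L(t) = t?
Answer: 51254675 + 350499555*√3 ≈ 6.5834e+8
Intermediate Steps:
B(D) = (D + 63*√D)*(D + 2*D*(1 + D)) (B(D) = (D + (1 + D)*(2*D))*(D + 63*√D) = (D + 2*D*(1 + D))*(D + 63*√D) = (D + 63*√D)*(D + 2*D*(1 + D)))
(B(27) + 982)*(L(17) + (-374 + 1562)) = ((2*27³ + 3*27² + 126*27^(5/2) + 189*27^(3/2)) + 982)*(17 + (-374 + 1562)) = ((2*19683 + 3*729 + 126*(2187*√3) + 189*(81*√3)) + 982)*(17 + 1188) = ((39366 + 2187 + 275562*√3 + 15309*√3) + 982)*1205 = ((41553 + 290871*√3) + 982)*1205 = (42535 + 290871*√3)*1205 = 51254675 + 350499555*√3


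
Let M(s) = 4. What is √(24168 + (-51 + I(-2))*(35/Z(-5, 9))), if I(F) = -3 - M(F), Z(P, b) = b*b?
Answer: √1955578/9 ≈ 155.38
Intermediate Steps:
Z(P, b) = b²
I(F) = -7 (I(F) = -3 - 1*4 = -3 - 4 = -7)
√(24168 + (-51 + I(-2))*(35/Z(-5, 9))) = √(24168 + (-51 - 7)*(35/(9²))) = √(24168 - 2030/81) = √(1955578/81) = √1955578/9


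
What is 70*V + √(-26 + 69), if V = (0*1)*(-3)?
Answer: √43 ≈ 6.5574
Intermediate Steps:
V = 0 (V = 0*(-3) = 0)
70*V + √(-26 + 69) = 70*0 + √(-26 + 69) = 0 + √43 = √43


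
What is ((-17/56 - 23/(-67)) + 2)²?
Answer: 58568409/14077504 ≈ 4.1604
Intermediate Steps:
((-17/56 - 23/(-67)) + 2)² = ((-17*1/56 - 23*(-1/67)) + 2)² = ((-17/56 + 23/67) + 2)² = (149/3752 + 2)² = (7653/3752)² = 58568409/14077504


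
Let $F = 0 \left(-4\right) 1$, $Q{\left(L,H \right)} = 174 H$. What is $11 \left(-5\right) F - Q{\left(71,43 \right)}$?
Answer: $-7482$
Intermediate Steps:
$F = 0$ ($F = 0 \cdot 1 = 0$)
$11 \left(-5\right) F - Q{\left(71,43 \right)} = 11 \left(-5\right) 0 - 174 \cdot 43 = \left(-55\right) 0 - 7482 = 0 - 7482 = -7482$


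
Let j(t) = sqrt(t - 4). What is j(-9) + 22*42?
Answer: 924 + I*sqrt(13) ≈ 924.0 + 3.6056*I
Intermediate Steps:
j(t) = sqrt(-4 + t)
j(-9) + 22*42 = sqrt(-4 - 9) + 22*42 = sqrt(-13) + 924 = I*sqrt(13) + 924 = 924 + I*sqrt(13)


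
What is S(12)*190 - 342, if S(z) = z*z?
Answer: 27018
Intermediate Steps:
S(z) = z**2
S(12)*190 - 342 = 12**2*190 - 342 = 144*190 - 342 = 27360 - 342 = 27018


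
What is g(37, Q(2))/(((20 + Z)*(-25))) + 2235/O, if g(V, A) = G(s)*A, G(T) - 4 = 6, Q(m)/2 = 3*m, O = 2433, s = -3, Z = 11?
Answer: 96011/125705 ≈ 0.76378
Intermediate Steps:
Q(m) = 6*m (Q(m) = 2*(3*m) = 6*m)
G(T) = 10 (G(T) = 4 + 6 = 10)
g(V, A) = 10*A
g(37, Q(2))/(((20 + Z)*(-25))) + 2235/O = (10*(6*2))/(((20 + 11)*(-25))) + 2235/2433 = (10*12)/((31*(-25))) + 2235*(1/2433) = 120/(-775) + 745/811 = 120*(-1/775) + 745/811 = -24/155 + 745/811 = 96011/125705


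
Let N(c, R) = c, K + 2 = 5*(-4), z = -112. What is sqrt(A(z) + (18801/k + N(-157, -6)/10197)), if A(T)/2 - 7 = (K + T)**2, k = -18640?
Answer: sqrt(9013026517240140835)/15839340 ≈ 189.54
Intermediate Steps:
K = -22 (K = -2 + 5*(-4) = -2 - 20 = -22)
A(T) = 14 + 2*(-22 + T)**2
sqrt(A(z) + (18801/k + N(-157, -6)/10197)) = sqrt((14 + 2*(-22 - 112)**2) + (18801/(-18640) - 157/10197)) = sqrt((14 + 2*(-134)**2) + (18801*(-1/18640) - 157*1/10197)) = sqrt((14 + 2*17956) + (-18801/18640 - 157/10197)) = sqrt((14 + 35912) - 194640277/190072080) = sqrt(35926 - 194640277/190072080) = sqrt(6828334905803/190072080) = sqrt(9013026517240140835)/15839340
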